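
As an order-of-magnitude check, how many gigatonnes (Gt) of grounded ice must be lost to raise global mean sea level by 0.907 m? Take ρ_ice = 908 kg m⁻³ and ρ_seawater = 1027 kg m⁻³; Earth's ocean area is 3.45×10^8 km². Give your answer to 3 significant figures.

≈ 3.21×10^5 Gt

Required water volume = Δh × A = 0.907 m × 3.45×10^14 m² = 3.129×10^14 m³.
ρ_w = 1027 kg m⁻³, so the mass of water = 3.129×10^14 m³ × 1027 kg m⁻³ = 3.214×10^17 kg = 3.21×10^5 Gt (and the same mass of ice, by conservation).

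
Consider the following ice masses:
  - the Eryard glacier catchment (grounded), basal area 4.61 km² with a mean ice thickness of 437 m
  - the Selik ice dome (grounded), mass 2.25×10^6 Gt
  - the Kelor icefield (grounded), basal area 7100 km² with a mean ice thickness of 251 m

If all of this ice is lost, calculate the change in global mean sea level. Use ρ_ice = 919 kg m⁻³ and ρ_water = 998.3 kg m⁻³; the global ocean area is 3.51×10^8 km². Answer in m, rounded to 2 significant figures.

≈ 6.4 m

Eryard: ice volume = 4.61 km² × 437 m = 2.015 km³; 2.015 × (919/998.3) = 1.855 km³ of water.
Selik: 2.25×10^6 Gt = 2.250×10^18 kg; dividing by ρ_w = 998.3 kg m⁻³ gives 2.254×10^15 m³ of water.
Kelor: ice volume = 7100 km² × 251 m = 1782 km³; 1782 × (919/998.3) = 1641 km³ of water.
Total added water ≈ 2.255×10^15 m³ over 3.51×10^14 m² → Δh = 6.43 m.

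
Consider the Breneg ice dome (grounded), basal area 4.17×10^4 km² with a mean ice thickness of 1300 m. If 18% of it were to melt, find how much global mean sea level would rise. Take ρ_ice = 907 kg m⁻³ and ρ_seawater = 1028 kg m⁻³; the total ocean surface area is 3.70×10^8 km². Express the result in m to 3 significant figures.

Breneg: ice volume = 4.17×10^4 km² × 1300 m = 5.421×10^4 km³; 0.18 × 5.421×10^4 × (907/1028) = 8609 km³ of water.
Spread over 3.70×10^14 m² of ocean, Δh = 8.609×10^12 / 3.70×10^14 = 0.0233 m.

≈ 0.0233 m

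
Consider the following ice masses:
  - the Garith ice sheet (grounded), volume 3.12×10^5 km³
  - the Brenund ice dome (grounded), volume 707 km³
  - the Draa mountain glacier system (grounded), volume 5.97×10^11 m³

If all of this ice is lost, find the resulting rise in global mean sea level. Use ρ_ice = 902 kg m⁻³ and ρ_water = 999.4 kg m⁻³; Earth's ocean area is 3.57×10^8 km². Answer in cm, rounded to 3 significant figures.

≈ 79.2 cm

Garith: 3.12×10^5 km³ × (902/999.4) = 2.816×10^5 km³ of water.
Brenund: 707 km³ × (902/999.4) = 638.1 km³ of water.
Draa: 5.97×10^11 m³ × (902/999.4) = 5.388×10^11 m³ of water.
Total added water ≈ 2.828×10^14 m³ over 3.57×10^14 m² → Δh = 0.792 m = 79.2 cm.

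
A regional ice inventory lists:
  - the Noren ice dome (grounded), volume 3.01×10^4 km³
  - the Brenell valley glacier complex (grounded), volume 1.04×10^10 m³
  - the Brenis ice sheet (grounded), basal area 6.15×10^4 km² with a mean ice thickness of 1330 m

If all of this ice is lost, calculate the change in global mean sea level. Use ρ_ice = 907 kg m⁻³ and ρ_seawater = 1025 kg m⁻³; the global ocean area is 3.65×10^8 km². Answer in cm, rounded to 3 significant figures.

Noren: 3.01×10^4 km³ × (907/1025) = 2.663×10^4 km³ of water.
Brenell: 1.04×10^10 m³ × (907/1025) = 9.203×10^9 m³ of water.
Brenis: ice volume = 6.15×10^4 km² × 1330 m = 8.180×10^4 km³; 8.180×10^4 × (907/1025) = 7.238×10^4 km³ of water.
Total added water ≈ 9.902×10^13 m³ over 3.65×10^14 m² → Δh = 0.271 m = 27.1 cm.

≈ 27.1 cm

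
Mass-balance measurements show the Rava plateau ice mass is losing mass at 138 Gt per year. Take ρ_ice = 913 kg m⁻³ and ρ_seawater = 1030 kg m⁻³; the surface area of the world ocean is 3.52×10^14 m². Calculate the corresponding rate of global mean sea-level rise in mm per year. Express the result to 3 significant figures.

ρ_w = 1030 kg m⁻³. Annual water volume added = 138 Gt / ρ_w = 1.380×10^14 kg / 1030 kg m⁻³ = 1.340×10^11 m³.
Δh per year = 1.340×10^11 / 3.52×10^14 = 3.81×10^-4 m = 0.381 mm.

≈ 0.381 mm/yr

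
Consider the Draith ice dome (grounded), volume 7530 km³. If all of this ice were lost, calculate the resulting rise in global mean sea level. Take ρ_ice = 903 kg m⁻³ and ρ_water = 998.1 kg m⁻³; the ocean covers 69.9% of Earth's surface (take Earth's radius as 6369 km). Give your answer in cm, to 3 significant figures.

≈ 1.91 cm

Draith: 7530 km³ × (903/998.1) = 6813 km³ of water.
Spread over 3.56×10^14 m² of ocean, Δh = 6.813×10^12 / 3.56×10^14 = 0.0191 m = 1.91 cm.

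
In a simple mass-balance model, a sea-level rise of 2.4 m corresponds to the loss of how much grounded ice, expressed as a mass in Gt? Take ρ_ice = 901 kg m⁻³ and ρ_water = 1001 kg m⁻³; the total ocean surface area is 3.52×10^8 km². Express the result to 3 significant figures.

Required water volume = Δh × A = 2.4 m × 3.52×10^14 m² = 8.448×10^14 m³.
ρ_w = 1001 kg m⁻³, so the mass of water = 8.448×10^14 m³ × 1001 kg m⁻³ = 8.456×10^17 kg = 8.46×10^5 Gt (and the same mass of ice, by conservation).

≈ 8.46×10^5 Gt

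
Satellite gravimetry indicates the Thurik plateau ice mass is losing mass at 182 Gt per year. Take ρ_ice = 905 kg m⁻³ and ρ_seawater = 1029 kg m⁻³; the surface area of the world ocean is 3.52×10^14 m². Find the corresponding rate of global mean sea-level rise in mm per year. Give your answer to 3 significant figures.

≈ 0.502 mm/yr

ρ_w = 1029 kg m⁻³. Annual water volume added = 182 Gt / ρ_w = 1.820×10^14 kg / 1029 kg m⁻³ = 1.769×10^11 m³.
Δh per year = 1.769×10^11 / 3.52×10^14 = 5.02×10^-4 m = 0.502 mm.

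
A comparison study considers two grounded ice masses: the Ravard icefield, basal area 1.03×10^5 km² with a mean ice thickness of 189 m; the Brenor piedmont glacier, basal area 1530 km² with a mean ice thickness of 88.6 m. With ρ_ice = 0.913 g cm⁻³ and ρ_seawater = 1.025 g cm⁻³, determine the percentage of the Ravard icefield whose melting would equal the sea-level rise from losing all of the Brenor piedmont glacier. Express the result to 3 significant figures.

≈ 0.696 %

Equal sea-level rise means equal mass of meltwater, i.e. equal mass of ice lost.
Ice mass of Brenor: 1.238×10^14 kg; ice mass of Ravard: 1.777×10^16 kg.
Fraction required = 1.238×10^14 / 1.777×10^16 = 6.96×10^-3 → 0.696 %.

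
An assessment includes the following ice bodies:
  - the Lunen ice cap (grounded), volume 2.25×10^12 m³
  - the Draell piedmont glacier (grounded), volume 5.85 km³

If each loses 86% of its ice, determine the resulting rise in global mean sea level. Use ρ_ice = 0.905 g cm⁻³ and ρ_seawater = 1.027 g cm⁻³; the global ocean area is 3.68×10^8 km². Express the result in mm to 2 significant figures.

≈ 4.6 mm

Lunen: 0.86 × 2.25×10^12 m³ × (905/1027) = 1.705×10^12 m³ of water.
Draell: 0.86 × 5.85 km³ × (905/1027) = 4.433 km³ of water.
Total added water ≈ 1.710×10^12 m³ over 3.68×10^14 m² → Δh = 4.65×10^-3 m = 4.6 mm.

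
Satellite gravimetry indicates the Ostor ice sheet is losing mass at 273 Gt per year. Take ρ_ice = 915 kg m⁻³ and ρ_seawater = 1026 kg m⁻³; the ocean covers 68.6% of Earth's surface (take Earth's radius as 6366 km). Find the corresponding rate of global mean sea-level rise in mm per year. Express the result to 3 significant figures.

ρ_w = 1026 kg m⁻³. Annual water volume added = 273 Gt / ρ_w = 2.730×10^14 kg / 1026 kg m⁻³ = 2.661×10^11 m³.
Δh per year = 2.661×10^11 / 3.49×10^14 = 7.62×10^-4 m = 0.762 mm.

≈ 0.762 mm/yr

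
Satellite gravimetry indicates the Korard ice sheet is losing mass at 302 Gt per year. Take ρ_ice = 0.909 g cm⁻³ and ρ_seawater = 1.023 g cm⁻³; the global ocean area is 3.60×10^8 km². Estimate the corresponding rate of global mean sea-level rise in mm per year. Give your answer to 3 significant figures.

≈ 0.820 mm/yr

ρ_w = 1.023 g cm⁻³ = 1023 kg m⁻³. Annual water volume added = 302 Gt / ρ_w = 3.020×10^14 kg / 1023 kg m⁻³ = 2.952×10^11 m³.
Δh per year = 2.952×10^11 / 3.60×10^14 = 8.20×10^-4 m = 0.820 mm.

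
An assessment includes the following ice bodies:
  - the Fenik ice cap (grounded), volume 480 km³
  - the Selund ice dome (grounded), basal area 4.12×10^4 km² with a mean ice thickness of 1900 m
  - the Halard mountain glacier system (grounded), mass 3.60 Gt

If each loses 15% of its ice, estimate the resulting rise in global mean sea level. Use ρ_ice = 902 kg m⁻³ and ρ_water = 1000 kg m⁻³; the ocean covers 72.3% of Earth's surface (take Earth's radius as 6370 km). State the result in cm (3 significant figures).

≈ 2.89 cm

Fenik: 0.15 × 480 km³ × (902/1000) = 64.94 km³ of water.
Selund: ice volume = 4.12×10^4 km² × 1900 m = 7.828×10^4 km³; 0.15 × 7.828×10^4 × (902/1000) = 1.059×10^4 km³ of water.
Halard: 0.15 × 3.60 Gt = 5.400×10^11 kg; dividing by ρ_w = 1000 kg m⁻³ gives 5.400×10^8 m³ of water.
Total added water ≈ 1.066×10^13 m³ over 3.69×10^14 m² → Δh = 0.0289 m = 2.89 cm.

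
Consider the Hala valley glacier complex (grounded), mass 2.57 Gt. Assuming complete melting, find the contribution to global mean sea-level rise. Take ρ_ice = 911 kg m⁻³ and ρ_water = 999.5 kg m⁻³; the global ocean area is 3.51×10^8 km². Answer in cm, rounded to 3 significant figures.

≈ 7.33×10^-4 cm

Hala: 2.57 Gt = 2.570×10^12 kg; dividing by ρ_w = 999.5 kg m⁻³ gives 2.571×10^9 m³ of water.
Spread over 3.51×10^14 m² of ocean, Δh = 2.571×10^9 / 3.51×10^14 = 7.33×10^-6 m = 7.33×10^-4 cm.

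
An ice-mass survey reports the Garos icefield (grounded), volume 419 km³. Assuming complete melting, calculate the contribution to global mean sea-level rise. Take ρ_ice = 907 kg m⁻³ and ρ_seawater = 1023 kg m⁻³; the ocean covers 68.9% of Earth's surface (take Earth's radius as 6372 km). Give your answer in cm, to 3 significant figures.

≈ 0.106 cm

Garos: 419 km³ × (907/1023) = 371.5 km³ of water.
Spread over 3.52×10^14 m² of ocean, Δh = 3.715×10^11 / 3.52×10^14 = 1.06×10^-3 m = 0.106 cm.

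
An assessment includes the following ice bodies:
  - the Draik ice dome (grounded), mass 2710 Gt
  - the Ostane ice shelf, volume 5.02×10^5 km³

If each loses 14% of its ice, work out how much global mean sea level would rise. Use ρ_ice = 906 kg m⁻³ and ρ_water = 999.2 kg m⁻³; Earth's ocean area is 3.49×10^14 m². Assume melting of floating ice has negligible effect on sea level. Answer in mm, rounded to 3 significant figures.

Draik: 0.14 × 2710 Gt = 3.794×10^14 kg; dividing by ρ_w = 999.2 kg m⁻³ gives 3.797×10^11 m³ of water.
The Ostane ice shelf is floating and already displaces its own weight of water, so its melt adds essentially nothing to sea level.
Total added water ≈ 3.797×10^11 m³ over 3.49×10^14 m² → Δh = 1.09×10^-3 m = 1.09 mm.

≈ 1.09 mm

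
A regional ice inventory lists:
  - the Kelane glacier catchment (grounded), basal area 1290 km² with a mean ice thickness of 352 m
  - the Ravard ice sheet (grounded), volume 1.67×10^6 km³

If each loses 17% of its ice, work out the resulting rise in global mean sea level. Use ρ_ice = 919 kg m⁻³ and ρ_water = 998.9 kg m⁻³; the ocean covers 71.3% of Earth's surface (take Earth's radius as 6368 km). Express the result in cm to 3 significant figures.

Kelane: ice volume = 1290 km² × 352 m = 454.1 km³; 0.17 × 454.1 × (919/998.9) = 71.02 km³ of water.
Ravard: 0.17 × 1.67×10^6 km³ × (919/998.9) = 2.612×10^5 km³ of water.
Total added water ≈ 2.613×10^14 m³ over 3.63×10^14 m² → Δh = 0.719 m = 71.9 cm.

≈ 71.9 cm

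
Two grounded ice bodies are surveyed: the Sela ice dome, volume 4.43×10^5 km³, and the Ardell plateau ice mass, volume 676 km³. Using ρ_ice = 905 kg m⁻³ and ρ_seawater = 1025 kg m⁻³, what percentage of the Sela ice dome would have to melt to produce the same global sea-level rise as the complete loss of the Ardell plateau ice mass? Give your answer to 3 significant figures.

≈ 0.153 %

Equal sea-level rise means equal mass of meltwater, i.e. equal mass of ice lost.
Ice mass of Ardell: 6.118×10^14 kg; ice mass of Sela: 4.009×10^17 kg.
Fraction required = 6.118×10^14 / 4.009×10^17 = 1.53×10^-3 → 0.153 %.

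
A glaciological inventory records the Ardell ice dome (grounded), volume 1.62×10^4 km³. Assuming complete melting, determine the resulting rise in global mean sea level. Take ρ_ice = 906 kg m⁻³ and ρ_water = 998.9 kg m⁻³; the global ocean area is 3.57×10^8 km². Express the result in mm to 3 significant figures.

≈ 41.2 mm

Ardell: 1.62×10^4 km³ × (906/998.9) = 1.469×10^4 km³ of water.
Spread over 3.57×10^14 m² of ocean, Δh = 1.469×10^13 / 3.57×10^14 = 0.0412 m = 41.2 mm.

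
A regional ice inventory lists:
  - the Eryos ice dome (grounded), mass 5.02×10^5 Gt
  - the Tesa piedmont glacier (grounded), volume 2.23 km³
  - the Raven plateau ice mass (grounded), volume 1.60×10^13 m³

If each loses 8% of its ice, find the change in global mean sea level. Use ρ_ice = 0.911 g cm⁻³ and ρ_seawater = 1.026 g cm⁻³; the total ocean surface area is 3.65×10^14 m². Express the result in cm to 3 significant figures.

≈ 11.0 cm

Eryos: 0.08 × 5.02×10^5 Gt = 4.016×10^16 kg; dividing by ρ_w = 1.026 g cm⁻³ = 1026 kg m⁻³ gives 3.914×10^13 m³ of water.
Tesa: 0.08 × 2.23 km³ × (911/1026) = 0.1584 km³ of water.
Raven: 0.08 × 1.60×10^13 m³ × (911/1026) = 1.137×10^12 m³ of water.
Total added water ≈ 4.028×10^13 m³ over 3.65×10^14 m² → Δh = 0.110 m = 11.0 cm.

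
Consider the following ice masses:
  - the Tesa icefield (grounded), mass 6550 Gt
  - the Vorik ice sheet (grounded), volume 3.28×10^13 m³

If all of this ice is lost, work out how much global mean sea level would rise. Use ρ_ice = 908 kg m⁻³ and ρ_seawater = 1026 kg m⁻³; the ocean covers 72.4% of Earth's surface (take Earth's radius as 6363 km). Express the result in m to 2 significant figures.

≈ 0.096 m

Tesa: 6550 Gt = 6.550×10^15 kg; dividing by ρ_w = 1026 kg m⁻³ gives 6.384×10^12 m³ of water.
Vorik: 3.28×10^13 m³ × (908/1026) = 2.903×10^13 m³ of water.
Total added water ≈ 3.541×10^13 m³ over 3.68×10^14 m² → Δh = 0.0961 m.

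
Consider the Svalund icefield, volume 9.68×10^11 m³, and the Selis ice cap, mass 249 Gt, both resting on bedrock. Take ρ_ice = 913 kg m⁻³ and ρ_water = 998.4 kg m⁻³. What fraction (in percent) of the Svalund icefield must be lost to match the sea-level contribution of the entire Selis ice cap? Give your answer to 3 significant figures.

≈ 28.2 %

Equal sea-level rise means equal mass of meltwater, i.e. equal mass of ice lost.
Ice mass of Selis: 2.490×10^14 kg; ice mass of Svalund: 8.838×10^14 kg.
Fraction required = 2.490×10^14 / 8.838×10^14 = 0.282 → 28.2 %.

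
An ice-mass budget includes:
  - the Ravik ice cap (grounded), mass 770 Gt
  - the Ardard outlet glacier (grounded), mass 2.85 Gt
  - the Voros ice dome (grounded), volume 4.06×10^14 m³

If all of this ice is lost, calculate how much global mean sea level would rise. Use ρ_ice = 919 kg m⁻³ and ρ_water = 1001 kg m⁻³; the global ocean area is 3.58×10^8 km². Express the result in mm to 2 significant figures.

Ravik: 770 Gt = 7.700×10^14 kg; dividing by ρ_w = 1001 kg m⁻³ gives 7.692×10^11 m³ of water.
Ardard: 2.85 Gt = 2.850×10^12 kg; dividing by ρ_w = 1001 kg m⁻³ gives 2.847×10^9 m³ of water.
Voros: 4.06×10^14 m³ × (919/1001) = 3.727×10^14 m³ of water.
Total added water ≈ 3.735×10^14 m³ over 3.58×10^14 m² → Δh = 1.04 m = 1000 mm.

≈ 1000 mm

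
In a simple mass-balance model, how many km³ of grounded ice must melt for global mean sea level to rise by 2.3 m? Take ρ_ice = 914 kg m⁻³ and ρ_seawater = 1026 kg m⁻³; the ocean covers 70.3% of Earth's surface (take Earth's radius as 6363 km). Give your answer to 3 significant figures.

≈ 9.23×10^5 km³

Required water volume = Δh × A = 2.3 m × 3.58×10^14 m² = 8.227×10^14 m³ = 8.227×10^5 km³.
Ice volume = water volume × ρ_w/ρ_ice = 8.227×10^5 × 1026/914 = 9.23×10^5 km³.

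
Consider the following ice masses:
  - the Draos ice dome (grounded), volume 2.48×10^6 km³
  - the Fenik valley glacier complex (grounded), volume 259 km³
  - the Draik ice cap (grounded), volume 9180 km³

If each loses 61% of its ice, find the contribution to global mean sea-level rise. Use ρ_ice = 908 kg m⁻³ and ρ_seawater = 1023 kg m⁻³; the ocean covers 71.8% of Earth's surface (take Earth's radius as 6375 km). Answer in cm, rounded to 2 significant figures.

Draos: 0.61 × 2.48×10^6 km³ × (908/1023) = 1.343×10^6 km³ of water.
Fenik: 0.61 × 259 km³ × (908/1023) = 140.2 km³ of water.
Draik: 0.61 × 9180 km³ × (908/1023) = 4970 km³ of water.
Total added water ≈ 1.348×10^15 m³ over 3.67×10^14 m² → Δh = 3.68 m = 370 cm.

≈ 370 cm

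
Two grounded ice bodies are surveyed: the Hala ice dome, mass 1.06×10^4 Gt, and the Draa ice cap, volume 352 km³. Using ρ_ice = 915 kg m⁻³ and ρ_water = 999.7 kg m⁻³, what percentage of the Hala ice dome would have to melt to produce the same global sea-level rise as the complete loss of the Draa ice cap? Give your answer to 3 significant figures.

≈ 3.04 %

Equal sea-level rise means equal mass of meltwater, i.e. equal mass of ice lost.
Ice mass of Draa: 3.221×10^14 kg; ice mass of Hala: 1.060×10^16 kg.
Fraction required = 3.221×10^14 / 1.060×10^16 = 0.0304 → 3.04 %.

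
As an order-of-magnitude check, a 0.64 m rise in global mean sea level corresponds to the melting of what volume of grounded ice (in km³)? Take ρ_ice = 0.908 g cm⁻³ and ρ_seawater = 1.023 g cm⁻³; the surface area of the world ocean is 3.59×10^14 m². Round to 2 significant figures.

≈ 2.6×10^5 km³

Required water volume = Δh × A = 0.64 m × 3.59×10^14 m² = 2.298×10^14 m³ = 2.298×10^5 km³.
Ice volume = water volume × ρ_w/ρ_ice = 2.298×10^5 × 1023/908 = 2.6×10^5 km³.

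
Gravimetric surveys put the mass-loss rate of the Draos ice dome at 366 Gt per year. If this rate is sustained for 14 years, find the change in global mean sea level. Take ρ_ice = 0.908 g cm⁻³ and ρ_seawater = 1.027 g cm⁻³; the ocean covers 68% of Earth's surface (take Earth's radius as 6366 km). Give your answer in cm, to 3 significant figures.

≈ 1.44 cm

Total mass lost = 366 Gt/yr × 14 yr = 5124 Gt = 5.124×10^15 kg.
ρ_w = 1.027 g cm⁻³ = 1027 kg m⁻³, so water volume = 5.124×10^15 / 1027 = 4.989×10^12 m³.
Δh = 4.989×10^12 / 3.46×10^14 = 0.0144 m = 1.44 cm.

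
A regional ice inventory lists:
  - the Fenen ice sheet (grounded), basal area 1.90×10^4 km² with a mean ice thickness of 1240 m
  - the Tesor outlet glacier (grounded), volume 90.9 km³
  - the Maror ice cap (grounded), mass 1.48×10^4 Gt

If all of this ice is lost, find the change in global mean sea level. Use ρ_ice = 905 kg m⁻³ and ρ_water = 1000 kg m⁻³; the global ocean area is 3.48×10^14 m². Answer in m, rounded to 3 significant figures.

≈ 0.104 m

Fenen: ice volume = 1.90×10^4 km² × 1240 m = 2.356×10^4 km³; 2.356×10^4 × (905/1000) = 2.132×10^4 km³ of water.
Tesor: 90.9 km³ × (905/1000) = 82.26 km³ of water.
Maror: 1.48×10^4 Gt = 1.480×10^16 kg; dividing by ρ_w = 1000 kg m⁻³ gives 1.480×10^13 m³ of water.
Total added water ≈ 3.620×10^13 m³ over 3.48×10^14 m² → Δh = 0.104 m.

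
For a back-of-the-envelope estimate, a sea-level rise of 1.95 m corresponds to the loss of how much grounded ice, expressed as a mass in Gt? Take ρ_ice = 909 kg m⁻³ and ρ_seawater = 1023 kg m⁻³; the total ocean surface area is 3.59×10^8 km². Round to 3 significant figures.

Required water volume = Δh × A = 1.95 m × 3.59×10^14 m² = 7.000×10^14 m³.
ρ_w = 1023 kg m⁻³, so the mass of water = 7.000×10^14 m³ × 1023 kg m⁻³ = 7.162×10^17 kg = 7.16×10^5 Gt (and the same mass of ice, by conservation).

≈ 7.16×10^5 Gt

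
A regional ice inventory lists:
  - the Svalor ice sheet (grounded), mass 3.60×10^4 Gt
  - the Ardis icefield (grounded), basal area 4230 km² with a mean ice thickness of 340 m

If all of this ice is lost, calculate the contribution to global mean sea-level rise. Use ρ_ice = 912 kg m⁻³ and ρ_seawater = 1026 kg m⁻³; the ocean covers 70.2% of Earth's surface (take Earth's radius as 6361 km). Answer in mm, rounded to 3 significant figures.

≈ 102 mm

Svalor: 3.60×10^4 Gt = 3.600×10^16 kg; dividing by ρ_w = 1026 kg m⁻³ gives 3.509×10^13 m³ of water.
Ardis: ice volume = 4230 km² × 340 m = 1438 km³; 1438 × (912/1026) = 1278 km³ of water.
Total added water ≈ 3.637×10^13 m³ over 3.57×10^14 m² → Δh = 0.102 m = 102 mm.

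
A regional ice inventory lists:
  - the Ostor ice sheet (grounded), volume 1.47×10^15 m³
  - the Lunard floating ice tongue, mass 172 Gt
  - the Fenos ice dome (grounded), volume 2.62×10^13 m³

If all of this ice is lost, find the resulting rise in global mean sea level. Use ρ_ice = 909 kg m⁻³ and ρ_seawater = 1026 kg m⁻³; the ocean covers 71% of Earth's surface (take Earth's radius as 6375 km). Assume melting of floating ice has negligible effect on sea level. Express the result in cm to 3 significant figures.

≈ 366 cm

Ostor: 1.47×10^15 m³ × (909/1026) = 1.302×10^15 m³ of water.
The Lunard floating ice tongue is floating and already displaces its own weight of water, so its melt adds essentially nothing to sea level.
Fenos: 2.62×10^13 m³ × (909/1026) = 2.321×10^13 m³ of water.
Total added water ≈ 1.326×10^15 m³ over 3.63×10^14 m² → Δh = 3.66 m = 366 cm.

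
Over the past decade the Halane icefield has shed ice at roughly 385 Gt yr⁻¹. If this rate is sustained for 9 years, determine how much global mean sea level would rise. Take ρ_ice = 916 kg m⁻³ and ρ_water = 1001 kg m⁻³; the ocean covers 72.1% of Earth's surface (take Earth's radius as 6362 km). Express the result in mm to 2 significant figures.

Total mass lost = 385 Gt/yr × 9 yr = 3465 Gt = 3.465×10^15 kg.
ρ_w = 1001 kg m⁻³, so water volume = 3.465×10^15 / 1001 = 3.462×10^12 m³.
Δh = 3.462×10^12 / 3.67×10^14 = 9.44×10^-3 m = 9.4 mm.

≈ 9.4 mm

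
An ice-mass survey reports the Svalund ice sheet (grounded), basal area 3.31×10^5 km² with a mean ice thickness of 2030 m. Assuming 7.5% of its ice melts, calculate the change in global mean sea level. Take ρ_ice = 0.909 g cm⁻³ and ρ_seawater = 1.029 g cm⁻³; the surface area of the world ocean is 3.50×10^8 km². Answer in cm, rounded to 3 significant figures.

Svalund: ice volume = 3.31×10^5 km² × 2030 m = 6.719×10^5 km³; 0.075 × 6.719×10^5 × (909/1029) = 4.452×10^4 km³ of water.
Spread over 3.50×10^14 m² of ocean, Δh = 4.452×10^13 / 3.50×10^14 = 0.127 m = 12.7 cm.

≈ 12.7 cm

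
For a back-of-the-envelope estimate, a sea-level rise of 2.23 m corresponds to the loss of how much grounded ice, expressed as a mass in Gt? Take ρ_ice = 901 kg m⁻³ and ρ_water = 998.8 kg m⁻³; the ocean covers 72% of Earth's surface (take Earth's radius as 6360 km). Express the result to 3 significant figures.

Required water volume = Δh × A = 2.23 m × 3.66×10^14 m² = 8.161×10^14 m³.
ρ_w = 998.8 kg m⁻³, so the mass of water = 8.161×10^14 m³ × 998.8 kg m⁻³ = 8.152×10^17 kg = 8.15×10^5 Gt (and the same mass of ice, by conservation).

≈ 8.15×10^5 Gt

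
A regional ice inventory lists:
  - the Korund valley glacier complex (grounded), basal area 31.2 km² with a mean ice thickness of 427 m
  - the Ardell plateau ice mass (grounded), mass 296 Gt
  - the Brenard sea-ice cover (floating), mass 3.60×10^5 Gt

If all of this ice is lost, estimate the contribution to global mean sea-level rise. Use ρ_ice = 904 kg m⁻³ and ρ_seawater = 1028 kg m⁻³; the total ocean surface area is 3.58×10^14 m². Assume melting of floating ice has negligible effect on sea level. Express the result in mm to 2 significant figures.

Korund: ice volume = 31.2 km² × 427 m = 13.32 km³; 13.32 × (904/1028) = 11.72 km³ of water.
Ardell: 296 Gt = 2.960×10^14 kg; dividing by ρ_w = 1028 kg m⁻³ gives 2.879×10^11 m³ of water.
The Brenard sea-ice cover is floating and already displaces its own weight of water, so its melt adds essentially nothing to sea level.
Total added water ≈ 2.997×10^11 m³ over 3.58×10^14 m² → Δh = 8.37×10^-4 m = 0.84 mm.

≈ 0.84 mm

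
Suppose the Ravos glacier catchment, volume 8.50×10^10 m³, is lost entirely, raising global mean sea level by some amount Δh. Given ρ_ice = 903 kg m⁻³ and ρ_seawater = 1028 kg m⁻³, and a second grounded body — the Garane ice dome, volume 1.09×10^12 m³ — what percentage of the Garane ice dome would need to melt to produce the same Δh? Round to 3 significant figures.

Equal sea-level rise means equal mass of meltwater, i.e. equal mass of ice lost.
Ice mass of Ravos: 7.676×10^13 kg; ice mass of Garane: 9.843×10^14 kg.
Fraction required = 7.676×10^13 / 9.843×10^14 = 0.0780 → 7.80 %.

≈ 7.80 %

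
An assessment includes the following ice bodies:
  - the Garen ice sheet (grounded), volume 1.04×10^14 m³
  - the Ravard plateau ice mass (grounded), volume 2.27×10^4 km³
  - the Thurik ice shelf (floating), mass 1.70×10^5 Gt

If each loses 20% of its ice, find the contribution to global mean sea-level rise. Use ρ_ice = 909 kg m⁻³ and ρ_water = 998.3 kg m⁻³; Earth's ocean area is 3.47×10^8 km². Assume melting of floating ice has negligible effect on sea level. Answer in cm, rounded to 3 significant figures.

Garen: 0.2 × 1.04×10^14 m³ × (909/998.3) = 1.894×10^13 m³ of water.
Ravard: 0.2 × 2.27×10^4 km³ × (909/998.3) = 4134 km³ of water.
The Thurik ice shelf is floating and already displaces its own weight of water, so its melt adds essentially nothing to sea level.
Total added water ≈ 2.307×10^13 m³ over 3.47×10^14 m² → Δh = 0.0665 m = 6.65 cm.

≈ 6.65 cm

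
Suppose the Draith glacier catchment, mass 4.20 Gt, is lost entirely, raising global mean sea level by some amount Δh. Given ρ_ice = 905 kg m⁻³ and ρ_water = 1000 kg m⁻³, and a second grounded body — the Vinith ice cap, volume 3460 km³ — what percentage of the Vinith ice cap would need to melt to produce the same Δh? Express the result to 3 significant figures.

Equal sea-level rise means equal mass of meltwater, i.e. equal mass of ice lost.
Ice mass of Draith: 4.200×10^12 kg; ice mass of Vinith: 3.131×10^15 kg.
Fraction required = 4.200×10^12 / 3.131×10^15 = 1.34×10^-3 → 0.134 %.

≈ 0.134 %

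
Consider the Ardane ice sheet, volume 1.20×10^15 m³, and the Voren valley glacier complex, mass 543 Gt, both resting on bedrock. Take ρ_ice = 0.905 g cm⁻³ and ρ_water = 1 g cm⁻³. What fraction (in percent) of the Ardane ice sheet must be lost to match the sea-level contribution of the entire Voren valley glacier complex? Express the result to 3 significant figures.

Equal sea-level rise means equal mass of meltwater, i.e. equal mass of ice lost.
Ice mass of Voren: 5.430×10^14 kg; ice mass of Ardane: 1.086×10^18 kg.
Fraction required = 5.430×10^14 / 1.086×10^18 = 5.00×10^-4 → 0.0500 %.

≈ 0.0500 %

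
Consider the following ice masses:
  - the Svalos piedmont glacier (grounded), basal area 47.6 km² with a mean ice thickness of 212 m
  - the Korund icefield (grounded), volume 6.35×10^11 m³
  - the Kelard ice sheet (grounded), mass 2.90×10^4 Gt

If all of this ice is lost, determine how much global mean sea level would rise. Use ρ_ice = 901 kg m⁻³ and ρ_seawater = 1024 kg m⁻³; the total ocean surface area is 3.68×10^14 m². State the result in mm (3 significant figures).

Svalos: ice volume = 47.6 km² × 212 m = 10.09 km³; 10.09 × (901/1024) = 8.879 km³ of water.
Korund: 6.35×10^11 m³ × (901/1024) = 5.587×10^11 m³ of water.
Kelard: 2.90×10^4 Gt = 2.900×10^16 kg; dividing by ρ_w = 1024 kg m⁻³ gives 2.832×10^13 m³ of water.
Total added water ≈ 2.889×10^13 m³ over 3.68×10^14 m² → Δh = 0.0785 m = 78.5 mm.

≈ 78.5 mm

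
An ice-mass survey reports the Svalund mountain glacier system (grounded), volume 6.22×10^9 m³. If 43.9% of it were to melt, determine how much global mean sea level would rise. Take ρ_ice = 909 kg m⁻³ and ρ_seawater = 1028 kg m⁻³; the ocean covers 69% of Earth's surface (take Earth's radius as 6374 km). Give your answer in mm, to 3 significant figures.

≈ 6.85×10^-3 mm

Svalund: 0.439 × 6.22×10^9 m³ × (909/1028) = 2.414×10^9 m³ of water.
Spread over 3.52×10^14 m² of ocean, Δh = 2.414×10^9 / 3.52×10^14 = 6.85×10^-6 m = 6.85×10^-3 mm.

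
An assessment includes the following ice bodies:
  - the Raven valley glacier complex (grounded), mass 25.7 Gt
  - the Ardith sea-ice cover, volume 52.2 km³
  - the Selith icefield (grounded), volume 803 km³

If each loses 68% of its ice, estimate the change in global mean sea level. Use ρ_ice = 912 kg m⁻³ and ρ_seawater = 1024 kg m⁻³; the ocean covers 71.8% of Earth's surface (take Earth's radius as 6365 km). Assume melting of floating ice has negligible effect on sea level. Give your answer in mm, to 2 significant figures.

≈ 1.4 mm

Raven: 0.68 × 25.7 Gt = 1.748×10^13 kg; dividing by ρ_w = 1024 kg m⁻³ gives 1.707×10^10 m³ of water.
The Ardith sea-ice cover is floating and already displaces its own weight of water, so its melt adds essentially nothing to sea level.
Selith: 0.68 × 803 km³ × (912/1024) = 486.3 km³ of water.
Total added water ≈ 5.034×10^11 m³ over 3.66×10^14 m² → Δh = 1.38×10^-3 m = 1.4 mm.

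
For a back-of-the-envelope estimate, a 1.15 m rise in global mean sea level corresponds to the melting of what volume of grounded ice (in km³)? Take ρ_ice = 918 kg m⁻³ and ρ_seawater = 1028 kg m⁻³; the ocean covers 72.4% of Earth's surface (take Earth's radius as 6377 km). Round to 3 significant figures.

Required water volume = Δh × A = 1.15 m × 3.70×10^14 m² = 4.255×10^14 m³ = 4.255×10^5 km³.
Ice volume = water volume × ρ_w/ρ_ice = 4.255×10^5 × 1028/918 = 4.76×10^5 km³.

≈ 4.76×10^5 km³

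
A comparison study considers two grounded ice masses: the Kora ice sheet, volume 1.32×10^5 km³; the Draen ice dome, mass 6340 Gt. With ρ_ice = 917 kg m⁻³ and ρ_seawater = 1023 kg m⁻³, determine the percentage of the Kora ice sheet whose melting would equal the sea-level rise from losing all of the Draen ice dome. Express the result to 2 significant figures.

Equal sea-level rise means equal mass of meltwater, i.e. equal mass of ice lost.
Ice mass of Draen: 6.340×10^15 kg; ice mass of Kora: 1.210×10^17 kg.
Fraction required = 6.340×10^15 / 1.210×10^17 = 0.0524 → 5.2 %.

≈ 5.2 %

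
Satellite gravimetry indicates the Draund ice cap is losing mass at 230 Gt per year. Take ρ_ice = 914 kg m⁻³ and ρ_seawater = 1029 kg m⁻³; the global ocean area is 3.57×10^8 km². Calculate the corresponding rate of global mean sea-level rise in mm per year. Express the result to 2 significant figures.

≈ 0.63 mm/yr

ρ_w = 1029 kg m⁻³. Annual water volume added = 230 Gt / ρ_w = 2.300×10^14 kg / 1029 kg m⁻³ = 2.235×10^11 m³.
Δh per year = 2.235×10^11 / 3.57×10^14 = 6.26×10^-4 m = 0.63 mm.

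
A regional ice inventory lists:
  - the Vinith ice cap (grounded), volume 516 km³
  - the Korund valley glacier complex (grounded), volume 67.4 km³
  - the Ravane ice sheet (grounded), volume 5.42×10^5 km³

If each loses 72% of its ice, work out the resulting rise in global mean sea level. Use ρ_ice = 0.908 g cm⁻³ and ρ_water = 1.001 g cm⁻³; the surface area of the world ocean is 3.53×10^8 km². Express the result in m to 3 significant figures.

≈ 1.00 m

Vinith: 0.72 × 516 km³ × (908/1001) = 337.0 km³ of water.
Korund: 0.72 × 67.4 km³ × (908/1001) = 44.02 km³ of water.
Ravane: 0.72 × 5.42×10^5 km³ × (908/1001) = 3.540×10^5 km³ of water.
Total added water ≈ 3.544×10^14 m³ over 3.53×10^14 m² → Δh = 1.00 m.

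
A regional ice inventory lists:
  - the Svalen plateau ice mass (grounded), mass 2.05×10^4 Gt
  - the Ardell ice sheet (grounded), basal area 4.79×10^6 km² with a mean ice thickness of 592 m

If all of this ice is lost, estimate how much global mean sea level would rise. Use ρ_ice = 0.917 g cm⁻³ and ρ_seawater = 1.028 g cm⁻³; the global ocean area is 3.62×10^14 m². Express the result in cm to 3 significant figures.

≈ 704 cm

Svalen: 2.05×10^4 Gt = 2.050×10^16 kg; dividing by ρ_w = 1.028 g cm⁻³ = 1028 kg m⁻³ gives 1.994×10^13 m³ of water.
Ardell: ice volume = 4.79×10^6 km² × 592 m = 2.836×10^6 km³; 2.836×10^6 × (917/1028) = 2.529×10^6 km³ of water.
Total added water ≈ 2.549×10^15 m³ over 3.62×10^14 m² → Δh = 7.04 m = 704 cm.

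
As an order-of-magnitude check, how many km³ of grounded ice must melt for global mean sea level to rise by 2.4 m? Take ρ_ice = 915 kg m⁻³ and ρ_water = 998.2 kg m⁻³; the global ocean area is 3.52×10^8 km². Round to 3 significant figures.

≈ 9.22×10^5 km³

Required water volume = Δh × A = 2.4 m × 3.52×10^14 m² = 8.448×10^14 m³ = 8.448×10^5 km³.
Ice volume = water volume × ρ_w/ρ_ice = 8.448×10^5 × 998.2/915 = 9.22×10^5 km³.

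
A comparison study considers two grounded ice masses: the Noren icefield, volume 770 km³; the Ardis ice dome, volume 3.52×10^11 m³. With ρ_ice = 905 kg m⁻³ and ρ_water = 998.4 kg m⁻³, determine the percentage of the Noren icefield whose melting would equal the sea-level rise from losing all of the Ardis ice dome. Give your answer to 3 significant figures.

≈ 45.7 %

Equal sea-level rise means equal mass of meltwater, i.e. equal mass of ice lost.
Ice mass of Ardis: 3.186×10^14 kg; ice mass of Noren: 6.968×10^14 kg.
Fraction required = 3.186×10^14 / 6.968×10^14 = 0.457 → 45.7 %.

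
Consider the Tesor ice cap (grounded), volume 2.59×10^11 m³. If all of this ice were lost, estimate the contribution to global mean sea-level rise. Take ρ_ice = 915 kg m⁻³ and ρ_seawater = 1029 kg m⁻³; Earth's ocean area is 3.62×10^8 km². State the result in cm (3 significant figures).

≈ 0.0636 cm

Tesor: 2.59×10^11 m³ × (915/1029) = 2.303×10^11 m³ of water.
Spread over 3.62×10^14 m² of ocean, Δh = 2.303×10^11 / 3.62×10^14 = 6.36×10^-4 m = 0.0636 cm.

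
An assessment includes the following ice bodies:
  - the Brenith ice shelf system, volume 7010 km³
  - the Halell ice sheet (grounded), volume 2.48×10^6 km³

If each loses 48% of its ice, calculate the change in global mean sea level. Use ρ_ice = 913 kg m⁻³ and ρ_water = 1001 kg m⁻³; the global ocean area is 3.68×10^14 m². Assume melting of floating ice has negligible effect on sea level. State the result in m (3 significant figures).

≈ 2.95 m

The Brenith ice shelf system is floating and already displaces its own weight of water, so its melt adds essentially nothing to sea level.
Halell: 0.48 × 2.48×10^6 km³ × (913/1001) = 1.086×10^6 km³ of water.
Total added water ≈ 1.086×10^15 m³ over 3.68×10^14 m² → Δh = 2.95 m.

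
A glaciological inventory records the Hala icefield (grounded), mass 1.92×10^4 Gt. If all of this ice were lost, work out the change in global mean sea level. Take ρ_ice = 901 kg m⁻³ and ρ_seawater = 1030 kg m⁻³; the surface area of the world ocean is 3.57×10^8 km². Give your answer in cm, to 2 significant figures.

≈ 5.2 cm

Hala: 1.92×10^4 Gt = 1.920×10^16 kg; dividing by ρ_w = 1030 kg m⁻³ gives 1.864×10^13 m³ of water.
Spread over 3.57×10^14 m² of ocean, Δh = 1.864×10^13 / 3.57×10^14 = 0.0522 m = 5.2 cm.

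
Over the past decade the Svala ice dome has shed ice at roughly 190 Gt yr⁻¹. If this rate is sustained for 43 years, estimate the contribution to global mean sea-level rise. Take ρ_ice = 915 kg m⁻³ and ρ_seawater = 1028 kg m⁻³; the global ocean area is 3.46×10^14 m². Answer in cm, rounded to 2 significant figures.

≈ 2.3 cm

Total mass lost = 190 Gt/yr × 43 yr = 8170 Gt = 8.170×10^15 kg.
ρ_w = 1028 kg m⁻³, so water volume = 8.170×10^15 / 1028 = 7.947×10^12 m³.
Δh = 7.947×10^12 / 3.46×10^14 = 0.0230 m = 2.3 cm.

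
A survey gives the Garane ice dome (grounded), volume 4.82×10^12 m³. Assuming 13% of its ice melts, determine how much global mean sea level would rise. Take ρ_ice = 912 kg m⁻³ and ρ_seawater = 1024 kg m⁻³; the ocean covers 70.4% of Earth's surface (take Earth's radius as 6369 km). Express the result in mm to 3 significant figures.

≈ 1.56 mm

Garane: 0.13 × 4.82×10^12 m³ × (912/1024) = 5.581×10^11 m³ of water.
Spread over 3.59×10^14 m² of ocean, Δh = 5.581×10^11 / 3.59×10^14 = 1.56×10^-3 m = 1.56 mm.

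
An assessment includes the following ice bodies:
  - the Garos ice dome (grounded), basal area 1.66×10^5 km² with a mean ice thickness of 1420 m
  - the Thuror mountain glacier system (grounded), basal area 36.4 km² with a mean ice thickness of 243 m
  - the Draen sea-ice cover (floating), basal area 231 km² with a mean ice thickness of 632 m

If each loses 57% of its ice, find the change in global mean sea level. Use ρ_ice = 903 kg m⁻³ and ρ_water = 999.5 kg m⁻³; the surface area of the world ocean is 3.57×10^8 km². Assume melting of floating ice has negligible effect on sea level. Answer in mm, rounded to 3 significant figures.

≈ 340 mm

Garos: ice volume = 1.66×10^5 km² × 1420 m = 2.357×10^5 km³; 0.57 × 2.357×10^5 × (903/999.5) = 1.214×10^5 km³ of water.
Thuror: ice volume = 36.4 km² × 243 m = 8.845 km³; 0.57 × 8.845 × (903/999.5) = 4.555 km³ of water.
The Draen sea-ice cover is floating and already displaces its own weight of water, so its melt adds essentially nothing to sea level.
Total added water ≈ 1.214×10^14 m³ over 3.57×10^14 m² → Δh = 0.340 m = 340 mm.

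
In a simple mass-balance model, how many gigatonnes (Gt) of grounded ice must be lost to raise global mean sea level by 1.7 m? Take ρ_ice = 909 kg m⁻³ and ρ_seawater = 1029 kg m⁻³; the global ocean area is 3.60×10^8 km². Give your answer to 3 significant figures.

≈ 6.30×10^5 Gt

Required water volume = Δh × A = 1.7 m × 3.60×10^14 m² = 6.120×10^14 m³.
ρ_w = 1029 kg m⁻³, so the mass of water = 6.120×10^14 m³ × 1029 kg m⁻³ = 6.297×10^17 kg = 6.30×10^5 Gt (and the same mass of ice, by conservation).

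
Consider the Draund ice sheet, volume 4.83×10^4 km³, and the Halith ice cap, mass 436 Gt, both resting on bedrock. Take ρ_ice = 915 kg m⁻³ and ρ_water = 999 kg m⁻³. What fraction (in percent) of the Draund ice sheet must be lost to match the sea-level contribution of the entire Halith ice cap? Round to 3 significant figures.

Equal sea-level rise means equal mass of meltwater, i.e. equal mass of ice lost.
Ice mass of Halith: 4.360×10^14 kg; ice mass of Draund: 4.419×10^16 kg.
Fraction required = 4.360×10^14 / 4.419×10^16 = 9.87×10^-3 → 0.987 %.

≈ 0.987 %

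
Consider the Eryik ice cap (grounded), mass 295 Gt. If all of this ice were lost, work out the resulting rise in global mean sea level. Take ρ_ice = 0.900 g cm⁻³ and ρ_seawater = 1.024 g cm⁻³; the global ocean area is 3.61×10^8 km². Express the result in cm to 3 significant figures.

≈ 0.0798 cm

Eryik: 295 Gt = 2.950×10^14 kg; dividing by ρ_w = 1.024 g cm⁻³ = 1024 kg m⁻³ gives 2.881×10^11 m³ of water.
Spread over 3.61×10^14 m² of ocean, Δh = 2.881×10^11 / 3.61×10^14 = 7.98×10^-4 m = 0.0798 cm.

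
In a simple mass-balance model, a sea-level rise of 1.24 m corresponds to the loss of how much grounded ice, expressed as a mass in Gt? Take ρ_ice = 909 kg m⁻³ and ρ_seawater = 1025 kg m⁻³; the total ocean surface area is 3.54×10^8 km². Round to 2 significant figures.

≈ 4.5×10^5 Gt

Required water volume = Δh × A = 1.24 m × 3.54×10^14 m² = 4.390×10^14 m³.
ρ_w = 1025 kg m⁻³, so the mass of water = 4.390×10^14 m³ × 1025 kg m⁻³ = 4.499×10^17 kg = 4.5×10^5 Gt (and the same mass of ice, by conservation).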